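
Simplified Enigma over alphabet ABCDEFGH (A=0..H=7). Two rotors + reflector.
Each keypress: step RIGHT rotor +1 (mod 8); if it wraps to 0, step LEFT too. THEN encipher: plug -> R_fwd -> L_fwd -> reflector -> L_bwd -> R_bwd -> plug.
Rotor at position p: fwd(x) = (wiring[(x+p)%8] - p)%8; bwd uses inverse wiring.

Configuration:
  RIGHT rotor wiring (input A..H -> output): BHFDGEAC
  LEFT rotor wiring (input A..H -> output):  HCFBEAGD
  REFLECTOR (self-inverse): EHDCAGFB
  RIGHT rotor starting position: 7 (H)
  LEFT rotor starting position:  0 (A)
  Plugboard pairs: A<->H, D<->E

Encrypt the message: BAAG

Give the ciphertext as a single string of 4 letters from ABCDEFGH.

Answer: CBGH

Derivation:
Char 1 ('B'): step: R->0, L->1 (L advanced); B->plug->B->R->H->L->G->refl->F->L'->F->R'->C->plug->C
Char 2 ('A'): step: R->1, L=1; A->plug->H->R->A->L->B->refl->H->L'->E->R'->B->plug->B
Char 3 ('A'): step: R->2, L=1; A->plug->H->R->F->L->F->refl->G->L'->H->R'->G->plug->G
Char 4 ('G'): step: R->3, L=1; G->plug->G->R->E->L->H->refl->B->L'->A->R'->A->plug->H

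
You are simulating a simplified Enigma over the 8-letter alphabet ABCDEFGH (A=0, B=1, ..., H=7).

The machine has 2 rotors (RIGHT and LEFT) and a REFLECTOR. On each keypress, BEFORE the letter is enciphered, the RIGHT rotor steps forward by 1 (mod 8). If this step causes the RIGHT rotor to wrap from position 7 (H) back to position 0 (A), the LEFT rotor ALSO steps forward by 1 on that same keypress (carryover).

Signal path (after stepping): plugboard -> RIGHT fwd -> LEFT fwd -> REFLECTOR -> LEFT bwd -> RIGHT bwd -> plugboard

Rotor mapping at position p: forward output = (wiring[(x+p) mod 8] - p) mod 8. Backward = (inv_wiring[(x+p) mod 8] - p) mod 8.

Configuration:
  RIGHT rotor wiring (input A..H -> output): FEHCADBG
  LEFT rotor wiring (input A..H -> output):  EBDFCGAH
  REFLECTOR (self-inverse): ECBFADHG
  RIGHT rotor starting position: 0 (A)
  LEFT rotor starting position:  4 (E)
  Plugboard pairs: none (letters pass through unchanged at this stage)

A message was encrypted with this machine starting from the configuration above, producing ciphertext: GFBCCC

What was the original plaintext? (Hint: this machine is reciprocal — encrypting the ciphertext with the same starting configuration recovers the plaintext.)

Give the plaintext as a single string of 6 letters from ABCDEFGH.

Char 1 ('G'): step: R->1, L=4; G->plug->G->R->F->L->F->refl->D->L'->D->R'->A->plug->A
Char 2 ('F'): step: R->2, L=4; F->plug->F->R->E->L->A->refl->E->L'->C->R'->H->plug->H
Char 3 ('B'): step: R->3, L=4; B->plug->B->R->F->L->F->refl->D->L'->D->R'->E->plug->E
Char 4 ('C'): step: R->4, L=4; C->plug->C->R->F->L->F->refl->D->L'->D->R'->G->plug->G
Char 5 ('C'): step: R->5, L=4; C->plug->C->R->B->L->C->refl->B->L'->H->R'->E->plug->E
Char 6 ('C'): step: R->6, L=4; C->plug->C->R->H->L->B->refl->C->L'->B->R'->E->plug->E

Answer: AHEGEE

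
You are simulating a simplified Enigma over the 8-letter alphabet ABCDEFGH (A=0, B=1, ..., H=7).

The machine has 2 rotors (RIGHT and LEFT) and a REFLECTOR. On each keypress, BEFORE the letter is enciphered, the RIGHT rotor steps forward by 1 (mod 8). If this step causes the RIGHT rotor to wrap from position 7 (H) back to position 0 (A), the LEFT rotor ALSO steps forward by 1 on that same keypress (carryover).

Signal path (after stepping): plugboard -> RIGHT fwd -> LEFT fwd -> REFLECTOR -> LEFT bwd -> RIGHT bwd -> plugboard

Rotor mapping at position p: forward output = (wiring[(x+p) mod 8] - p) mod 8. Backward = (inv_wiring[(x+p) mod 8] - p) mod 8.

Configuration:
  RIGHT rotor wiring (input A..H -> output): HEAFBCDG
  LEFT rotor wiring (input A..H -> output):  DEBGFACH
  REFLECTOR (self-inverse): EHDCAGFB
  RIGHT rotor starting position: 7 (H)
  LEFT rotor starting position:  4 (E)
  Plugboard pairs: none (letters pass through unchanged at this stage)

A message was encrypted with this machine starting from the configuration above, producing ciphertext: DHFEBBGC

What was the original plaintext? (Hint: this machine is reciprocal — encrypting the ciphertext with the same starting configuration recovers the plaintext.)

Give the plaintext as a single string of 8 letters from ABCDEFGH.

Char 1 ('D'): step: R->0, L->5 (L advanced); D->plug->D->R->F->L->E->refl->A->L'->H->R'->A->plug->A
Char 2 ('H'): step: R->1, L=5; H->plug->H->R->G->L->B->refl->H->L'->E->R'->C->plug->C
Char 3 ('F'): step: R->2, L=5; F->plug->F->R->E->L->H->refl->B->L'->G->R'->A->plug->A
Char 4 ('E'): step: R->3, L=5; E->plug->E->R->D->L->G->refl->F->L'->B->R'->G->plug->G
Char 5 ('B'): step: R->4, L=5; B->plug->B->R->G->L->B->refl->H->L'->E->R'->G->plug->G
Char 6 ('B'): step: R->5, L=5; B->plug->B->R->G->L->B->refl->H->L'->E->R'->H->plug->H
Char 7 ('G'): step: R->6, L=5; G->plug->G->R->D->L->G->refl->F->L'->B->R'->C->plug->C
Char 8 ('C'): step: R->7, L=5; C->plug->C->R->F->L->E->refl->A->L'->H->R'->A->plug->A

Answer: ACAGGHCA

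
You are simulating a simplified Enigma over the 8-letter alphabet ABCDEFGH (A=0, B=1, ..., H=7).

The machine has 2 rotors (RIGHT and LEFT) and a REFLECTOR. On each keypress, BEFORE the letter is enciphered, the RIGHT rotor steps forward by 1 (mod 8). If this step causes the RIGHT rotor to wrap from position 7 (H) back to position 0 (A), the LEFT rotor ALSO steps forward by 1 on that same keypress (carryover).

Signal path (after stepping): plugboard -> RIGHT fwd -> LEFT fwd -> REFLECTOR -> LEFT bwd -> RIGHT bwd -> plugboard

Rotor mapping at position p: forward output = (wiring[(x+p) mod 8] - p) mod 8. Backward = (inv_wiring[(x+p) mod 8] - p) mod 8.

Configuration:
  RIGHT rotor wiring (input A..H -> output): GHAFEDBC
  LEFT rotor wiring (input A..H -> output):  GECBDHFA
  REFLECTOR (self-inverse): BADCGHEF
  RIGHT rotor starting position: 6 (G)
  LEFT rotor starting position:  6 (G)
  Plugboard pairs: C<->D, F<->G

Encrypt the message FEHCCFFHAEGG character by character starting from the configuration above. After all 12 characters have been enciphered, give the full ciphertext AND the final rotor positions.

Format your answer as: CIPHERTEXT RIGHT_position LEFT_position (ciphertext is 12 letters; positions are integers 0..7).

Char 1 ('F'): step: R->7, L=6; F->plug->G->R->E->L->E->refl->G->L'->D->R'->A->plug->A
Char 2 ('E'): step: R->0, L->7 (L advanced); E->plug->E->R->E->L->C->refl->D->L'->D->R'->F->plug->G
Char 3 ('H'): step: R->1, L=7; H->plug->H->R->F->L->E->refl->G->L'->H->R'->B->plug->B
Char 4 ('C'): step: R->2, L=7; C->plug->D->R->B->L->H->refl->F->L'->C->R'->C->plug->D
Char 5 ('C'): step: R->3, L=7; C->plug->D->R->G->L->A->refl->B->L'->A->R'->C->plug->D
Char 6 ('F'): step: R->4, L=7; F->plug->G->R->E->L->C->refl->D->L'->D->R'->F->plug->G
Char 7 ('F'): step: R->5, L=7; F->plug->G->R->A->L->B->refl->A->L'->G->R'->A->plug->A
Char 8 ('H'): step: R->6, L=7; H->plug->H->R->F->L->E->refl->G->L'->H->R'->F->plug->G
Char 9 ('A'): step: R->7, L=7; A->plug->A->R->D->L->D->refl->C->L'->E->R'->G->plug->F
Char 10 ('E'): step: R->0, L->0 (L advanced); E->plug->E->R->E->L->D->refl->C->L'->C->R'->H->plug->H
Char 11 ('G'): step: R->1, L=0; G->plug->F->R->A->L->G->refl->E->L'->B->R'->G->plug->F
Char 12 ('G'): step: R->2, L=0; G->plug->F->R->A->L->G->refl->E->L'->B->R'->D->plug->C
Final: ciphertext=AGBDDGAGFHFC, RIGHT=2, LEFT=0

Answer: AGBDDGAGFHFC 2 0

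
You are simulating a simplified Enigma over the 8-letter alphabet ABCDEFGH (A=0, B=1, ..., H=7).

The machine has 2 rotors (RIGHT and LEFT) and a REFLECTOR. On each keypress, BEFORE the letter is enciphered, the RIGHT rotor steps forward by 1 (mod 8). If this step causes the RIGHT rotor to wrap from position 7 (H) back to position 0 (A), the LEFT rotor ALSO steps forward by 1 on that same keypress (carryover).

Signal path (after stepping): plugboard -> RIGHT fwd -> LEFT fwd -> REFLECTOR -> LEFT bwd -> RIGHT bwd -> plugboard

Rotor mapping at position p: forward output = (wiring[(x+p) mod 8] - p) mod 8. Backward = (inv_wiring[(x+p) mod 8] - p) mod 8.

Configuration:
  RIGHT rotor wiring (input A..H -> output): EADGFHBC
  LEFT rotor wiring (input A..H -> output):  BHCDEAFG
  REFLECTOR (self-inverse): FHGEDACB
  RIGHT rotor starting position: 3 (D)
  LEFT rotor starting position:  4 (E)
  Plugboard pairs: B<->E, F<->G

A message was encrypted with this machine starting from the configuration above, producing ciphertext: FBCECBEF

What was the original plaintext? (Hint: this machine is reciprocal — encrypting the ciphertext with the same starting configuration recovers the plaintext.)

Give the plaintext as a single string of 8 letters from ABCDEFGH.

Char 1 ('F'): step: R->4, L=4; F->plug->G->R->H->L->H->refl->B->L'->C->R'->H->plug->H
Char 2 ('B'): step: R->5, L=4; B->plug->E->R->D->L->C->refl->G->L'->G->R'->F->plug->G
Char 3 ('C'): step: R->6, L=4; C->plug->C->R->G->L->G->refl->C->L'->D->R'->A->plug->A
Char 4 ('E'): step: R->7, L=4; E->plug->B->R->F->L->D->refl->E->L'->B->R'->C->plug->C
Char 5 ('C'): step: R->0, L->5 (L advanced); C->plug->C->R->D->L->E->refl->D->L'->A->R'->B->plug->E
Char 6 ('B'): step: R->1, L=5; B->plug->E->R->G->L->G->refl->C->L'->E->R'->D->plug->D
Char 7 ('E'): step: R->2, L=5; E->plug->B->R->E->L->C->refl->G->L'->G->R'->H->plug->H
Char 8 ('F'): step: R->3, L=5; F->plug->G->R->F->L->F->refl->A->L'->B->R'->F->plug->G

Answer: HGACEDHG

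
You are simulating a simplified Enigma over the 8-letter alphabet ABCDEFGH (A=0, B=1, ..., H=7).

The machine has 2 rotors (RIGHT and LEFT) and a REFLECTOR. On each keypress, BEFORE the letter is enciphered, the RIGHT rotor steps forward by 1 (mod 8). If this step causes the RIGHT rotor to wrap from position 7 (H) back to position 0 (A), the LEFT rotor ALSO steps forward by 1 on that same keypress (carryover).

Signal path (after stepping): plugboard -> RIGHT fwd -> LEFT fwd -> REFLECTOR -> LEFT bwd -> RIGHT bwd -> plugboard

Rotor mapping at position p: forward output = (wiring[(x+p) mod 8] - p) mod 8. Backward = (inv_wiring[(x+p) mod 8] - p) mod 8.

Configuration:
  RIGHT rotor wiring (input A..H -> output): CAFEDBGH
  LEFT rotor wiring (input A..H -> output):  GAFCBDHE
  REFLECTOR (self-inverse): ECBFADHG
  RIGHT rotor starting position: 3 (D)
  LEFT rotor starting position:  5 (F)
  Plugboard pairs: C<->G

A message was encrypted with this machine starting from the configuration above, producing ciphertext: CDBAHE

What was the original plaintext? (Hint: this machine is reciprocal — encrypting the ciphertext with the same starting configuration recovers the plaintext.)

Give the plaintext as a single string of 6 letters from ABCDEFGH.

Answer: DCHCCG

Derivation:
Char 1 ('C'): step: R->4, L=5; C->plug->G->R->B->L->C->refl->B->L'->D->R'->D->plug->D
Char 2 ('D'): step: R->5, L=5; D->plug->D->R->F->L->A->refl->E->L'->H->R'->G->plug->C
Char 3 ('B'): step: R->6, L=5; B->plug->B->R->B->L->C->refl->B->L'->D->R'->H->plug->H
Char 4 ('A'): step: R->7, L=5; A->plug->A->R->A->L->G->refl->H->L'->C->R'->G->plug->C
Char 5 ('H'): step: R->0, L->6 (L advanced); H->plug->H->R->H->L->F->refl->D->L'->G->R'->G->plug->C
Char 6 ('E'): step: R->1, L=6; E->plug->E->R->A->L->B->refl->C->L'->D->R'->C->plug->G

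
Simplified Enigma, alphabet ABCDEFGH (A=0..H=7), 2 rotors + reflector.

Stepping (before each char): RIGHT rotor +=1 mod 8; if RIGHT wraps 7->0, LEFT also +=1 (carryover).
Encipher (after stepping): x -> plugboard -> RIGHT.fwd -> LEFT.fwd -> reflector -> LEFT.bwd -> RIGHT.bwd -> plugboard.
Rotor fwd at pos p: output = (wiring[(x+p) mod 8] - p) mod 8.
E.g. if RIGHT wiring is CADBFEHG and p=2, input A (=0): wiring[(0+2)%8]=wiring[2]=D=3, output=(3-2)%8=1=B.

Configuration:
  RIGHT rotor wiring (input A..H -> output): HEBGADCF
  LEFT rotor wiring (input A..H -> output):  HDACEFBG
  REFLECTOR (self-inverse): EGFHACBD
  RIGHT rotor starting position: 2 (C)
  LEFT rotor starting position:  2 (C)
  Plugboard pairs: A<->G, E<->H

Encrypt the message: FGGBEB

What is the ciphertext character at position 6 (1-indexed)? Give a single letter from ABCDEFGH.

Char 1 ('F'): step: R->3, L=2; F->plug->F->R->E->L->H->refl->D->L'->D->R'->A->plug->G
Char 2 ('G'): step: R->4, L=2; G->plug->A->R->E->L->H->refl->D->L'->D->R'->E->plug->H
Char 3 ('G'): step: R->5, L=2; G->plug->A->R->G->L->F->refl->C->L'->C->R'->D->plug->D
Char 4 ('B'): step: R->6, L=2; B->plug->B->R->H->L->B->refl->G->L'->A->R'->F->plug->F
Char 5 ('E'): step: R->7, L=2; E->plug->H->R->D->L->D->refl->H->L'->E->R'->G->plug->A
Char 6 ('B'): step: R->0, L->3 (L advanced); B->plug->B->R->E->L->D->refl->H->L'->A->R'->E->plug->H

H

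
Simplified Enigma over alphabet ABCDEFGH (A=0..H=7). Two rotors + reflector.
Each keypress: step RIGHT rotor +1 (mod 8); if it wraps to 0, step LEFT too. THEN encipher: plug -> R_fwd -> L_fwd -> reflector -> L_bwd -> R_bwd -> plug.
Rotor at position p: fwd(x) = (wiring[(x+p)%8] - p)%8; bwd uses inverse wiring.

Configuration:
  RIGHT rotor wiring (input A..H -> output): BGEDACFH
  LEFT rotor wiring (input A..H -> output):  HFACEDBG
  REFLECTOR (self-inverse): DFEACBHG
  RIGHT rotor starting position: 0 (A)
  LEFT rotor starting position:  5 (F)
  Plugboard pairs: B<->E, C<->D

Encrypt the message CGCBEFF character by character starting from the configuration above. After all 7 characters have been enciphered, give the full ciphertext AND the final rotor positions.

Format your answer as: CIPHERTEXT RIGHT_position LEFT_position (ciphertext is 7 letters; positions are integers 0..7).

Answer: HCFAFHG 7 5

Derivation:
Char 1 ('C'): step: R->1, L=5; C->plug->D->R->H->L->H->refl->G->L'->A->R'->H->plug->H
Char 2 ('G'): step: R->2, L=5; G->plug->G->R->H->L->H->refl->G->L'->A->R'->D->plug->C
Char 3 ('C'): step: R->3, L=5; C->plug->D->R->C->L->B->refl->F->L'->G->R'->F->plug->F
Char 4 ('B'): step: R->4, L=5; B->plug->E->R->F->L->D->refl->A->L'->E->R'->A->plug->A
Char 5 ('E'): step: R->5, L=5; E->plug->B->R->A->L->G->refl->H->L'->H->R'->F->plug->F
Char 6 ('F'): step: R->6, L=5; F->plug->F->R->F->L->D->refl->A->L'->E->R'->H->plug->H
Char 7 ('F'): step: R->7, L=5; F->plug->F->R->B->L->E->refl->C->L'->D->R'->G->plug->G
Final: ciphertext=HCFAFHG, RIGHT=7, LEFT=5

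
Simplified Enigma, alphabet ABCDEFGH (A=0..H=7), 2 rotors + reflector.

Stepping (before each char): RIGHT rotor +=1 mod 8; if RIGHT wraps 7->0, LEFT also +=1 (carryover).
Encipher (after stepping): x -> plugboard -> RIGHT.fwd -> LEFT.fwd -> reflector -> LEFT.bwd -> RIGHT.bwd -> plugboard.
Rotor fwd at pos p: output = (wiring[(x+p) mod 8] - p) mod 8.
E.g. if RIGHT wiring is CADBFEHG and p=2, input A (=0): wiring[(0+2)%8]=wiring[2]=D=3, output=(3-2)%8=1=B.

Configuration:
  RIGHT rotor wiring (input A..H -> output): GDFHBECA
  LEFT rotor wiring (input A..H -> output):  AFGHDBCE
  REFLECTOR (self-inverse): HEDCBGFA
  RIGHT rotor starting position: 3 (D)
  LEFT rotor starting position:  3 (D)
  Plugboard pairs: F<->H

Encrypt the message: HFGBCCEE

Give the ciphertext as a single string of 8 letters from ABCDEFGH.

Char 1 ('H'): step: R->4, L=3; H->plug->F->R->H->L->D->refl->C->L'->G->R'->C->plug->C
Char 2 ('F'): step: R->5, L=3; F->plug->H->R->E->L->B->refl->E->L'->A->R'->F->plug->H
Char 3 ('G'): step: R->6, L=3; G->plug->G->R->D->L->H->refl->A->L'->B->R'->F->plug->H
Char 4 ('B'): step: R->7, L=3; B->plug->B->R->H->L->D->refl->C->L'->G->R'->D->plug->D
Char 5 ('C'): step: R->0, L->4 (L advanced); C->plug->C->R->F->L->B->refl->E->L'->E->R'->F->plug->H
Char 6 ('C'): step: R->1, L=4; C->plug->C->R->G->L->C->refl->D->L'->H->R'->G->plug->G
Char 7 ('E'): step: R->2, L=4; E->plug->E->R->A->L->H->refl->A->L'->D->R'->A->plug->A
Char 8 ('E'): step: R->3, L=4; E->plug->E->R->F->L->B->refl->E->L'->E->R'->A->plug->A

Answer: CHHDHGAA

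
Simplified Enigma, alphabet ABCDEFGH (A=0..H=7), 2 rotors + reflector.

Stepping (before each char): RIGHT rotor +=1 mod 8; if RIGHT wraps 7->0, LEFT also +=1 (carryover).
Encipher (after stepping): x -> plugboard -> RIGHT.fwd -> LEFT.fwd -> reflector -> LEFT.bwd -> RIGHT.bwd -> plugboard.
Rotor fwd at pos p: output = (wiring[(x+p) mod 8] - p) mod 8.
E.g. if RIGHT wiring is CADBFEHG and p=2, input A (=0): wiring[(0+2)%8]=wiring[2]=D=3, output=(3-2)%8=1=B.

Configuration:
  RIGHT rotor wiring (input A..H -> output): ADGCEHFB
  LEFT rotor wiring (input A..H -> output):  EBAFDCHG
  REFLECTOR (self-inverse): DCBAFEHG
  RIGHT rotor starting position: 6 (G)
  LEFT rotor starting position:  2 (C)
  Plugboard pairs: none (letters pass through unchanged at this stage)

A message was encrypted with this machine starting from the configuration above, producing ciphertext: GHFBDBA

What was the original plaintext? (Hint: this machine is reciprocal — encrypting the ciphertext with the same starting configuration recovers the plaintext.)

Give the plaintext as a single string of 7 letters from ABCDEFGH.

Answer: DECDEFE

Derivation:
Char 1 ('G'): step: R->7, L=2; G->plug->G->R->A->L->G->refl->H->L'->H->R'->D->plug->D
Char 2 ('H'): step: R->0, L->3 (L advanced); H->plug->H->R->B->L->A->refl->D->L'->E->R'->E->plug->E
Char 3 ('F'): step: R->1, L=3; F->plug->F->R->E->L->D->refl->A->L'->B->R'->C->plug->C
Char 4 ('B'): step: R->2, L=3; B->plug->B->R->A->L->C->refl->B->L'->F->R'->D->plug->D
Char 5 ('D'): step: R->3, L=3; D->plug->D->R->C->L->H->refl->G->L'->G->R'->E->plug->E
Char 6 ('B'): step: R->4, L=3; B->plug->B->R->D->L->E->refl->F->L'->H->R'->F->plug->F
Char 7 ('A'): step: R->5, L=3; A->plug->A->R->C->L->H->refl->G->L'->G->R'->E->plug->E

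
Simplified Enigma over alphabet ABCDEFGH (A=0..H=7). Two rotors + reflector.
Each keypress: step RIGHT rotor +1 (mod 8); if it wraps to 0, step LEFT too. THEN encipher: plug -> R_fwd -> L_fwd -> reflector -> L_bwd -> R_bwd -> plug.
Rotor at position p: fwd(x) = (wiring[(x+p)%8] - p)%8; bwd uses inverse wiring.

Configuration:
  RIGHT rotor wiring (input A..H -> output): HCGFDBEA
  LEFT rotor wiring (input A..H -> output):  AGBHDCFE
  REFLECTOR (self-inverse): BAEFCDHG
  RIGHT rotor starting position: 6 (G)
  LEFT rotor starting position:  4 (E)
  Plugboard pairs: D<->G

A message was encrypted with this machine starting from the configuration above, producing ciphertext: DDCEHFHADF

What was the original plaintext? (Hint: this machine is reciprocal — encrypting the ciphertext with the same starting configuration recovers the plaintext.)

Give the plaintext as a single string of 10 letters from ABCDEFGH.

Answer: CFAGBBEDGH

Derivation:
Char 1 ('D'): step: R->7, L=4; D->plug->G->R->C->L->B->refl->A->L'->D->R'->C->plug->C
Char 2 ('D'): step: R->0, L->5 (L advanced); D->plug->G->R->E->L->B->refl->A->L'->B->R'->F->plug->F
Char 3 ('C'): step: R->1, L=5; C->plug->C->R->E->L->B->refl->A->L'->B->R'->A->plug->A
Char 4 ('E'): step: R->2, L=5; E->plug->E->R->C->L->H->refl->G->L'->H->R'->D->plug->G
Char 5 ('H'): step: R->3, L=5; H->plug->H->R->D->L->D->refl->F->L'->A->R'->B->plug->B
Char 6 ('F'): step: R->4, L=5; F->plug->F->R->G->L->C->refl->E->L'->F->R'->B->plug->B
Char 7 ('H'): step: R->5, L=5; H->plug->H->R->G->L->C->refl->E->L'->F->R'->E->plug->E
Char 8 ('A'): step: R->6, L=5; A->plug->A->R->G->L->C->refl->E->L'->F->R'->G->plug->D
Char 9 ('D'): step: R->7, L=5; D->plug->G->R->C->L->H->refl->G->L'->H->R'->D->plug->G
Char 10 ('F'): step: R->0, L->6 (L advanced); F->plug->F->R->B->L->G->refl->H->L'->A->R'->H->plug->H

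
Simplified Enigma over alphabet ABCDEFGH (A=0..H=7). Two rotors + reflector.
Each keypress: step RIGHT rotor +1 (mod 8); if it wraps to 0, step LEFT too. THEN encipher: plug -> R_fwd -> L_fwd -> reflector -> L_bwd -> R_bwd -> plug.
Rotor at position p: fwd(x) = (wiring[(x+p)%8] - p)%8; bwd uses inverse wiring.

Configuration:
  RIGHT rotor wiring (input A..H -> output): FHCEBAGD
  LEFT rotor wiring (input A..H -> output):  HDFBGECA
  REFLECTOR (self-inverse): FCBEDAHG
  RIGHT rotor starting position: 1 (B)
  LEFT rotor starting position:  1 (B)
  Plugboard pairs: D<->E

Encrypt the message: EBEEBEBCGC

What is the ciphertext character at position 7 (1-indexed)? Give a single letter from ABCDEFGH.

Char 1 ('E'): step: R->2, L=1; E->plug->D->R->G->L->H->refl->G->L'->H->R'->C->plug->C
Char 2 ('B'): step: R->3, L=1; B->plug->B->R->G->L->H->refl->G->L'->H->R'->H->plug->H
Char 3 ('E'): step: R->4, L=1; E->plug->D->R->H->L->G->refl->H->L'->G->R'->G->plug->G
Char 4 ('E'): step: R->5, L=1; E->plug->D->R->A->L->C->refl->B->L'->F->R'->F->plug->F
Char 5 ('B'): step: R->6, L=1; B->plug->B->R->F->L->B->refl->C->L'->A->R'->A->plug->A
Char 6 ('E'): step: R->7, L=1; E->plug->D->R->D->L->F->refl->A->L'->C->R'->F->plug->F
Char 7 ('B'): step: R->0, L->2 (L advanced); B->plug->B->R->H->L->B->refl->C->L'->D->R'->H->plug->H

H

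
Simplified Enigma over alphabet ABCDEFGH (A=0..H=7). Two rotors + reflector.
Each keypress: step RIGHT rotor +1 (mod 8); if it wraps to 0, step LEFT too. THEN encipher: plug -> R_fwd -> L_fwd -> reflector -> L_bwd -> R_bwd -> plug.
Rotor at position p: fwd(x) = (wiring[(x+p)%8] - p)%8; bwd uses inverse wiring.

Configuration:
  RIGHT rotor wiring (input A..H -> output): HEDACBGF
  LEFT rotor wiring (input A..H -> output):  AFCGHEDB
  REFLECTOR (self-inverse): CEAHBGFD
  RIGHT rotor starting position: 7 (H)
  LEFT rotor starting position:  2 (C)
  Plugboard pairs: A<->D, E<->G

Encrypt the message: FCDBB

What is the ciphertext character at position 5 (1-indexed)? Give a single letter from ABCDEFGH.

Char 1 ('F'): step: R->0, L->3 (L advanced); F->plug->F->R->B->L->E->refl->B->L'->C->R'->E->plug->G
Char 2 ('C'): step: R->1, L=3; C->plug->C->R->H->L->H->refl->D->L'->A->R'->E->plug->G
Char 3 ('D'): step: R->2, L=3; D->plug->A->R->B->L->E->refl->B->L'->C->R'->H->plug->H
Char 4 ('B'): step: R->3, L=3; B->plug->B->R->H->L->H->refl->D->L'->A->R'->H->plug->H
Char 5 ('B'): step: R->4, L=3; B->plug->B->R->F->L->F->refl->G->L'->E->R'->H->plug->H

H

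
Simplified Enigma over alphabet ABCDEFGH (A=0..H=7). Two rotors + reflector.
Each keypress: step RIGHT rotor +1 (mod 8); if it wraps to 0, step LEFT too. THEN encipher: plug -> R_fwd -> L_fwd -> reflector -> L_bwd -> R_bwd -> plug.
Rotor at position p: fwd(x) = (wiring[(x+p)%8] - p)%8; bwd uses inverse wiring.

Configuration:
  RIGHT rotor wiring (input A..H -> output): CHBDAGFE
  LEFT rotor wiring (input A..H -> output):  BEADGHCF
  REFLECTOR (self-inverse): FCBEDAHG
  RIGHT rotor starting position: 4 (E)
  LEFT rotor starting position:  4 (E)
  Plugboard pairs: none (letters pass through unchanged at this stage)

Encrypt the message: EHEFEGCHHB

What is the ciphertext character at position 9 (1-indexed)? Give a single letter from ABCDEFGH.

Char 1 ('E'): step: R->5, L=4; E->plug->E->R->C->L->G->refl->H->L'->H->R'->C->plug->C
Char 2 ('H'): step: R->6, L=4; H->plug->H->R->A->L->C->refl->B->L'->D->R'->E->plug->E
Char 3 ('E'): step: R->7, L=4; E->plug->E->R->E->L->F->refl->A->L'->F->R'->A->plug->A
Char 4 ('F'): step: R->0, L->5 (L advanced); F->plug->F->R->G->L->G->refl->H->L'->E->R'->H->plug->H
Char 5 ('E'): step: R->1, L=5; E->plug->E->R->F->L->D->refl->E->L'->D->R'->G->plug->G
Char 6 ('G'): step: R->2, L=5; G->plug->G->R->A->L->C->refl->B->L'->H->R'->A->plug->A
Char 7 ('C'): step: R->3, L=5; C->plug->C->R->D->L->E->refl->D->L'->F->R'->B->plug->B
Char 8 ('H'): step: R->4, L=5; H->plug->H->R->H->L->B->refl->C->L'->A->R'->D->plug->D
Char 9 ('H'): step: R->5, L=5; H->plug->H->R->D->L->E->refl->D->L'->F->R'->D->plug->D

D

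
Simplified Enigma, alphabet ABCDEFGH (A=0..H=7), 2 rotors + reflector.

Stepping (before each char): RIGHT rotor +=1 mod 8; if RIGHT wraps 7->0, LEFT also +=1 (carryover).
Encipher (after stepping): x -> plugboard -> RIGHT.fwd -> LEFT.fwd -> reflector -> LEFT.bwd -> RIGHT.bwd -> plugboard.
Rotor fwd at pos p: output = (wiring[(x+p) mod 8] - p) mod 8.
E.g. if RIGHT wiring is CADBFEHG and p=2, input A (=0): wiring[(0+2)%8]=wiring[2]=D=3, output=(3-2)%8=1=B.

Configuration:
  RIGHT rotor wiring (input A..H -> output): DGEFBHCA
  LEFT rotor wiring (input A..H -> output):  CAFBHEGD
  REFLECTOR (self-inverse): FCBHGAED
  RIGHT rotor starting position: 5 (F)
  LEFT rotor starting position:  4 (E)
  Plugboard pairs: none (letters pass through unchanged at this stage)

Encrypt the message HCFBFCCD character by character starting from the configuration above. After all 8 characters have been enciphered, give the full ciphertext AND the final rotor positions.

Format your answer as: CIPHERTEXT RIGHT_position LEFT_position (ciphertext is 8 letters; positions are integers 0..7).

Char 1 ('H'): step: R->6, L=4; H->plug->H->R->B->L->A->refl->F->L'->H->R'->F->plug->F
Char 2 ('C'): step: R->7, L=4; C->plug->C->R->H->L->F->refl->A->L'->B->R'->A->plug->A
Char 3 ('F'): step: R->0, L->5 (L advanced); F->plug->F->R->H->L->C->refl->B->L'->B->R'->E->plug->E
Char 4 ('B'): step: R->1, L=5; B->plug->B->R->D->L->F->refl->A->L'->F->R'->A->plug->A
Char 5 ('F'): step: R->2, L=5; F->plug->F->R->G->L->E->refl->G->L'->C->R'->A->plug->A
Char 6 ('C'): step: R->3, L=5; C->plug->C->R->E->L->D->refl->H->L'->A->R'->F->plug->F
Char 7 ('C'): step: R->4, L=5; C->plug->C->R->G->L->E->refl->G->L'->C->R'->F->plug->F
Char 8 ('D'): step: R->5, L=5; D->plug->D->R->G->L->E->refl->G->L'->C->R'->A->plug->A
Final: ciphertext=FAEAAFFA, RIGHT=5, LEFT=5

Answer: FAEAAFFA 5 5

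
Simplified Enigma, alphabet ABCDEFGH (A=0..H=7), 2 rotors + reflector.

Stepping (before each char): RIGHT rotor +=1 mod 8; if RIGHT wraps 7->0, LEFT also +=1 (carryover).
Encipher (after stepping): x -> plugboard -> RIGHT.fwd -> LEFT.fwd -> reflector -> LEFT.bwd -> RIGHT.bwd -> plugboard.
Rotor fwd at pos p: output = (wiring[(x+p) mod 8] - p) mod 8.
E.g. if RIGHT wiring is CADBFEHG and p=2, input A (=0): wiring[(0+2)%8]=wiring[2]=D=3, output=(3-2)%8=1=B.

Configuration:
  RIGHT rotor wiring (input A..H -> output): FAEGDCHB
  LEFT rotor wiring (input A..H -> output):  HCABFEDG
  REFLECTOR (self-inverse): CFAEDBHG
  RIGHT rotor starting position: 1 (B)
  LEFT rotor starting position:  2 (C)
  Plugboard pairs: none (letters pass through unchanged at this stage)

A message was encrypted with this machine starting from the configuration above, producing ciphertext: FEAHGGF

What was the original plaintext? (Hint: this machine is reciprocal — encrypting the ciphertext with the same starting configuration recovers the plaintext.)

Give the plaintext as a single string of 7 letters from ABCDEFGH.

Answer: GDCCDEG

Derivation:
Char 1 ('F'): step: R->2, L=2; F->plug->F->R->H->L->A->refl->C->L'->D->R'->G->plug->G
Char 2 ('E'): step: R->3, L=2; E->plug->E->R->G->L->F->refl->B->L'->E->R'->D->plug->D
Char 3 ('A'): step: R->4, L=2; A->plug->A->R->H->L->A->refl->C->L'->D->R'->C->plug->C
Char 4 ('H'): step: R->5, L=2; H->plug->H->R->G->L->F->refl->B->L'->E->R'->C->plug->C
Char 5 ('G'): step: R->6, L=2; G->plug->G->R->F->L->E->refl->D->L'->C->R'->D->plug->D
Char 6 ('G'): step: R->7, L=2; G->plug->G->R->D->L->C->refl->A->L'->H->R'->E->plug->E
Char 7 ('F'): step: R->0, L->3 (L advanced); F->plug->F->R->C->L->B->refl->F->L'->H->R'->G->plug->G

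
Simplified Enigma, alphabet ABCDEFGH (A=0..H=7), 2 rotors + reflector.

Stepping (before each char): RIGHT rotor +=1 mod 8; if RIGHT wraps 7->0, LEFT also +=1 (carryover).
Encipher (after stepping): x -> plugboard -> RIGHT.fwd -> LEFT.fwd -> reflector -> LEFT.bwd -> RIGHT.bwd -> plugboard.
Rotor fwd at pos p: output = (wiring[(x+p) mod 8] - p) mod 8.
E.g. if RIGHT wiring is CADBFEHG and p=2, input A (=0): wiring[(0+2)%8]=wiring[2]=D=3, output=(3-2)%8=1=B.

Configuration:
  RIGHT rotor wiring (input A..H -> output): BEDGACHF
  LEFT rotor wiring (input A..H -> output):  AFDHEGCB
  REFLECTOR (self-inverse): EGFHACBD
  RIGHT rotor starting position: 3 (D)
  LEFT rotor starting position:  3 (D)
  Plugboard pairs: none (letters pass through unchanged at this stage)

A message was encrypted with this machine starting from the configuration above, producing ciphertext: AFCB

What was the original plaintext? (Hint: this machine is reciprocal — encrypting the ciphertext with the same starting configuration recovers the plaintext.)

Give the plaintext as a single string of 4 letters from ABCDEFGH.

Char 1 ('A'): step: R->4, L=3; A->plug->A->R->E->L->G->refl->B->L'->B->R'->D->plug->D
Char 2 ('F'): step: R->5, L=3; F->plug->F->R->G->L->C->refl->F->L'->F->R'->A->plug->A
Char 3 ('C'): step: R->6, L=3; C->plug->C->R->D->L->H->refl->D->L'->C->R'->G->plug->G
Char 4 ('B'): step: R->7, L=3; B->plug->B->R->C->L->D->refl->H->L'->D->R'->G->plug->G

Answer: DAGG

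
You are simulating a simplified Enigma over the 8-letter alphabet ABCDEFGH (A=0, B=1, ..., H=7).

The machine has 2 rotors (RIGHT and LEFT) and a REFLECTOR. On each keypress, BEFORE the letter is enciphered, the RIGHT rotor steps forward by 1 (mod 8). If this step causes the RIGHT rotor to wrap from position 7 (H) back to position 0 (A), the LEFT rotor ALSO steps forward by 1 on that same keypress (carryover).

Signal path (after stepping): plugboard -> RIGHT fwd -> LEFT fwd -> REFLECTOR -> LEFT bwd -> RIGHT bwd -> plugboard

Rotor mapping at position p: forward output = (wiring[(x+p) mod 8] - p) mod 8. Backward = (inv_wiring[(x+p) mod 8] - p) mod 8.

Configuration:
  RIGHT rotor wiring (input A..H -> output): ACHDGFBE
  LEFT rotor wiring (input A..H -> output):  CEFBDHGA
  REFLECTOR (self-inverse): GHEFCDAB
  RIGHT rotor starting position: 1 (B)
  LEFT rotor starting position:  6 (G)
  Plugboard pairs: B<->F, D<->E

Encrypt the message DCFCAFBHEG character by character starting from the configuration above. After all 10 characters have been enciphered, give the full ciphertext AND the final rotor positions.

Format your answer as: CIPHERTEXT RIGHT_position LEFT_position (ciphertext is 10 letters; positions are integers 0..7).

Answer: CDAFGHHBGA 3 7

Derivation:
Char 1 ('D'): step: R->2, L=6; D->plug->E->R->H->L->B->refl->H->L'->E->R'->C->plug->C
Char 2 ('C'): step: R->3, L=6; C->plug->C->R->C->L->E->refl->C->L'->B->R'->E->plug->D
Char 3 ('F'): step: R->4, L=6; F->plug->B->R->B->L->C->refl->E->L'->C->R'->A->plug->A
Char 4 ('C'): step: R->5, L=6; C->plug->C->R->H->L->B->refl->H->L'->E->R'->B->plug->F
Char 5 ('A'): step: R->6, L=6; A->plug->A->R->D->L->G->refl->A->L'->A->R'->G->plug->G
Char 6 ('F'): step: R->7, L=6; F->plug->B->R->B->L->C->refl->E->L'->C->R'->H->plug->H
Char 7 ('B'): step: R->0, L->7 (L advanced); B->plug->F->R->F->L->E->refl->C->L'->E->R'->H->plug->H
Char 8 ('H'): step: R->1, L=7; H->plug->H->R->H->L->H->refl->B->L'->A->R'->F->plug->B
Char 9 ('E'): step: R->2, L=7; E->plug->D->R->D->L->G->refl->A->L'->G->R'->G->plug->G
Char 10 ('G'): step: R->3, L=7; G->plug->G->R->H->L->H->refl->B->L'->A->R'->A->plug->A
Final: ciphertext=CDAFGHHBGA, RIGHT=3, LEFT=7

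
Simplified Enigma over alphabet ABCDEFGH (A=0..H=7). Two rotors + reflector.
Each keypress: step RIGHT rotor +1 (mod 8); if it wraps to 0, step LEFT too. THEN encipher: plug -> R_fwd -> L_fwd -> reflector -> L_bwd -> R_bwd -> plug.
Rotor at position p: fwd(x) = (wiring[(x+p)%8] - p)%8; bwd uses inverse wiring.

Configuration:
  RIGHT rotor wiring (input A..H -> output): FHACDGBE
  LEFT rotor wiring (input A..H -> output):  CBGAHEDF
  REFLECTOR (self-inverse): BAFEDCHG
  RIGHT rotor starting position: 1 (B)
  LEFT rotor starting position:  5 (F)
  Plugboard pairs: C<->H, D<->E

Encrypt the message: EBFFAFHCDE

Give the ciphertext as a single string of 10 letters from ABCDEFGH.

Answer: ADAHHBAAHG

Derivation:
Char 1 ('E'): step: R->2, L=5; E->plug->D->R->E->L->E->refl->D->L'->G->R'->A->plug->A
Char 2 ('B'): step: R->3, L=5; B->plug->B->R->A->L->H->refl->G->L'->B->R'->E->plug->D
Char 3 ('F'): step: R->4, L=5; F->plug->F->R->D->L->F->refl->C->L'->H->R'->A->plug->A
Char 4 ('F'): step: R->5, L=5; F->plug->F->R->D->L->F->refl->C->L'->H->R'->C->plug->H
Char 5 ('A'): step: R->6, L=5; A->plug->A->R->D->L->F->refl->C->L'->H->R'->C->plug->H
Char 6 ('F'): step: R->7, L=5; F->plug->F->R->E->L->E->refl->D->L'->G->R'->B->plug->B
Char 7 ('H'): step: R->0, L->6 (L advanced); H->plug->C->R->A->L->F->refl->C->L'->F->R'->A->plug->A
Char 8 ('C'): step: R->1, L=6; C->plug->H->R->E->L->A->refl->B->L'->G->R'->A->plug->A
Char 9 ('D'): step: R->2, L=6; D->plug->E->R->H->L->G->refl->H->L'->B->R'->C->plug->H
Char 10 ('E'): step: R->3, L=6; E->plug->D->R->G->L->B->refl->A->L'->E->R'->G->plug->G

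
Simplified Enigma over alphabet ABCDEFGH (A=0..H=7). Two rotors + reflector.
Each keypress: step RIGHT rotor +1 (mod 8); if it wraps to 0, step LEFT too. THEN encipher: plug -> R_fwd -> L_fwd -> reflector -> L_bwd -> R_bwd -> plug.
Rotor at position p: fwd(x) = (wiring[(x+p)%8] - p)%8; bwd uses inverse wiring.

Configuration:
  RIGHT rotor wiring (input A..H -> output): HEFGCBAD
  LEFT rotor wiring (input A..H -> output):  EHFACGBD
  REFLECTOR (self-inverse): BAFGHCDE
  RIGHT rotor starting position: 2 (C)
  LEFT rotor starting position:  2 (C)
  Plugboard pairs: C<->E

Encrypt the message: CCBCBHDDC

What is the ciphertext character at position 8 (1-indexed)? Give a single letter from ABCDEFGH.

Char 1 ('C'): step: R->3, L=2; C->plug->E->R->A->L->D->refl->G->L'->B->R'->G->plug->G
Char 2 ('C'): step: R->4, L=2; C->plug->E->R->D->L->E->refl->H->L'->E->R'->C->plug->E
Char 3 ('B'): step: R->5, L=2; B->plug->B->R->D->L->E->refl->H->L'->E->R'->A->plug->A
Char 4 ('C'): step: R->6, L=2; C->plug->E->R->H->L->F->refl->C->L'->G->R'->D->plug->D
Char 5 ('B'): step: R->7, L=2; B->plug->B->R->A->L->D->refl->G->L'->B->R'->H->plug->H
Char 6 ('H'): step: R->0, L->3 (L advanced); H->plug->H->R->D->L->G->refl->D->L'->C->R'->E->plug->C
Char 7 ('D'): step: R->1, L=3; D->plug->D->R->B->L->H->refl->E->L'->G->R'->H->plug->H
Char 8 ('D'): step: R->2, L=3; D->plug->D->R->H->L->C->refl->F->L'->A->R'->C->plug->E

E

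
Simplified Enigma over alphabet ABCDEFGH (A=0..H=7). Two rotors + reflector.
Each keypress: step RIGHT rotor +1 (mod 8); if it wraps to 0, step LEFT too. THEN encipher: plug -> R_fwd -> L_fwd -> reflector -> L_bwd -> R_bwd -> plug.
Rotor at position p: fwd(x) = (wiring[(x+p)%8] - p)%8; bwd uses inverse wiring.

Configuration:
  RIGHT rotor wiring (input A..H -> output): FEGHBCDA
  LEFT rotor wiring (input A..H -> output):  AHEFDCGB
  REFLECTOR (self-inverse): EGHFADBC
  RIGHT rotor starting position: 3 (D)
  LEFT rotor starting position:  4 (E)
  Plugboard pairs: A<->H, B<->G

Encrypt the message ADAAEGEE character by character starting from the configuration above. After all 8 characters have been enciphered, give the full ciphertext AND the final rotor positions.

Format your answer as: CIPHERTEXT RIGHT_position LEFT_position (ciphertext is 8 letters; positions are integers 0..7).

Answer: HBDGDACH 3 5

Derivation:
Char 1 ('A'): step: R->4, L=4; A->plug->H->R->D->L->F->refl->D->L'->F->R'->A->plug->H
Char 2 ('D'): step: R->5, L=4; D->plug->D->R->A->L->H->refl->C->L'->C->R'->G->plug->B
Char 3 ('A'): step: R->6, L=4; A->plug->H->R->E->L->E->refl->A->L'->G->R'->D->plug->D
Char 4 ('A'): step: R->7, L=4; A->plug->H->R->E->L->E->refl->A->L'->G->R'->B->plug->G
Char 5 ('E'): step: R->0, L->5 (L advanced); E->plug->E->R->B->L->B->refl->G->L'->H->R'->D->plug->D
Char 6 ('G'): step: R->1, L=5; G->plug->B->R->F->L->H->refl->C->L'->E->R'->H->plug->A
Char 7 ('E'): step: R->2, L=5; E->plug->E->R->B->L->B->refl->G->L'->H->R'->C->plug->C
Char 8 ('E'): step: R->3, L=5; E->plug->E->R->F->L->H->refl->C->L'->E->R'->A->plug->H
Final: ciphertext=HBDGDACH, RIGHT=3, LEFT=5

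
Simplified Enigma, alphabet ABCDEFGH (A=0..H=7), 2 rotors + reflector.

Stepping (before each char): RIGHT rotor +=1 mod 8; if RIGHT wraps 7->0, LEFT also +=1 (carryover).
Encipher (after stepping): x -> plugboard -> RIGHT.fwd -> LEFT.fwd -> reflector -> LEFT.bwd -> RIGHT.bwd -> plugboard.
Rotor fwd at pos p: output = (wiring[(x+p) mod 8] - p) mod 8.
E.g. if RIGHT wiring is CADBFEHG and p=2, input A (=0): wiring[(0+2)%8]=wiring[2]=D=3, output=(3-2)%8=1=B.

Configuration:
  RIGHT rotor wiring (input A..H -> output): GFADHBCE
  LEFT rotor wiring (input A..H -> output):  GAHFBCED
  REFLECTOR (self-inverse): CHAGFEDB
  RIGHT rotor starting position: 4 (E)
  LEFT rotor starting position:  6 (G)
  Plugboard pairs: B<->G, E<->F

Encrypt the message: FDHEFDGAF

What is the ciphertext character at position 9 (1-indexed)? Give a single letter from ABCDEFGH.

Char 1 ('F'): step: R->5, L=6; F->plug->E->R->A->L->G->refl->D->L'->G->R'->G->plug->B
Char 2 ('D'): step: R->6, L=6; D->plug->D->R->H->L->E->refl->F->L'->B->R'->G->plug->B
Char 3 ('H'): step: R->7, L=6; H->plug->H->R->D->L->C->refl->A->L'->C->R'->G->plug->B
Char 4 ('E'): step: R->0, L->7 (L advanced); E->plug->F->R->B->L->H->refl->B->L'->C->R'->G->plug->B
Char 5 ('F'): step: R->1, L=7; F->plug->E->R->A->L->E->refl->F->L'->H->R'->B->plug->G
Char 6 ('D'): step: R->2, L=7; D->plug->D->R->H->L->F->refl->E->L'->A->R'->E->plug->F
Char 7 ('G'): step: R->3, L=7; G->plug->B->R->E->L->G->refl->D->L'->G->R'->C->plug->C
Char 8 ('A'): step: R->4, L=7; A->plug->A->R->D->L->A->refl->C->L'->F->R'->B->plug->G
Char 9 ('F'): step: R->5, L=7; F->plug->E->R->A->L->E->refl->F->L'->H->R'->C->plug->C

C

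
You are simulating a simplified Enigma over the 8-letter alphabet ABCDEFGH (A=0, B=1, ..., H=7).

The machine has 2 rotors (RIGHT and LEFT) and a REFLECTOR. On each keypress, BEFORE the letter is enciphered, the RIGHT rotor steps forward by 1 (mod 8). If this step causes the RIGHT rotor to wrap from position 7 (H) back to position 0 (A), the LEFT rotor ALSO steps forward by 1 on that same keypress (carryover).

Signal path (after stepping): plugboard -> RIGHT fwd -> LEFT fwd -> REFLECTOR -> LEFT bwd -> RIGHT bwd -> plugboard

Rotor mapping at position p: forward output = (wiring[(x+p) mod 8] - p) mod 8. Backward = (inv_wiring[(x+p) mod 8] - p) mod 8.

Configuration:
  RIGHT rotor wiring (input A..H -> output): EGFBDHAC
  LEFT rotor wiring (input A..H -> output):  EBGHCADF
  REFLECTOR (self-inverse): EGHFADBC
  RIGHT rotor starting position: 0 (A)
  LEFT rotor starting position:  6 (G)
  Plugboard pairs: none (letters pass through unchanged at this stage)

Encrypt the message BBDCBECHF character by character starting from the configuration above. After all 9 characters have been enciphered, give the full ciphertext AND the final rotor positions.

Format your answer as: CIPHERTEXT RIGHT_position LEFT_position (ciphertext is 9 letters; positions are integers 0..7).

Answer: ECHDFHHEB 1 7

Derivation:
Char 1 ('B'): step: R->1, L=6; B->plug->B->R->E->L->A->refl->E->L'->G->R'->E->plug->E
Char 2 ('B'): step: R->2, L=6; B->plug->B->R->H->L->C->refl->H->L'->B->R'->C->plug->C
Char 3 ('D'): step: R->3, L=6; D->plug->D->R->F->L->B->refl->G->L'->C->R'->H->plug->H
Char 4 ('C'): step: R->4, L=6; C->plug->C->R->E->L->A->refl->E->L'->G->R'->D->plug->D
Char 5 ('B'): step: R->5, L=6; B->plug->B->R->D->L->D->refl->F->L'->A->R'->F->plug->F
Char 6 ('E'): step: R->6, L=6; E->plug->E->R->H->L->C->refl->H->L'->B->R'->H->plug->H
Char 7 ('C'): step: R->7, L=6; C->plug->C->R->H->L->C->refl->H->L'->B->R'->H->plug->H
Char 8 ('H'): step: R->0, L->7 (L advanced); H->plug->H->R->C->L->C->refl->H->L'->D->R'->E->plug->E
Char 9 ('F'): step: R->1, L=7; F->plug->F->R->H->L->E->refl->A->L'->E->R'->B->plug->B
Final: ciphertext=ECHDFHHEB, RIGHT=1, LEFT=7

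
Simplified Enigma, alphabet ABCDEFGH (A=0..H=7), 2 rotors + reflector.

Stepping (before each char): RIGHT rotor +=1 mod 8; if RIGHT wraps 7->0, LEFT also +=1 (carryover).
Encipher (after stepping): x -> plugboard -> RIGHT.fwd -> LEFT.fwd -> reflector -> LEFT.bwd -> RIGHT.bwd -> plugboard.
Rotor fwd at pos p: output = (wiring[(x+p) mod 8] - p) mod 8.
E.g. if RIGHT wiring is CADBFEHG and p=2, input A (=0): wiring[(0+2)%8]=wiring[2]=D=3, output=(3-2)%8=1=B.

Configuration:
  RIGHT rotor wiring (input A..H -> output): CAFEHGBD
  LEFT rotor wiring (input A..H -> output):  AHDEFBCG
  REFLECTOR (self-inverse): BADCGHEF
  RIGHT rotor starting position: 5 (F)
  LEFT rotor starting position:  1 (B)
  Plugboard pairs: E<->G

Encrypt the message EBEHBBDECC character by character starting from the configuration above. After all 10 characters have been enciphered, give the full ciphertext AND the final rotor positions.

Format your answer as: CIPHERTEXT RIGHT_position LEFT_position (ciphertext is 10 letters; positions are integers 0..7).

Answer: DFAEFGAGHH 7 2

Derivation:
Char 1 ('E'): step: R->6, L=1; E->plug->G->R->B->L->C->refl->D->L'->C->R'->D->plug->D
Char 2 ('B'): step: R->7, L=1; B->plug->B->R->D->L->E->refl->G->L'->A->R'->F->plug->F
Char 3 ('E'): step: R->0, L->2 (L advanced); E->plug->G->R->B->L->C->refl->D->L'->C->R'->A->plug->A
Char 4 ('H'): step: R->1, L=2; H->plug->H->R->B->L->C->refl->D->L'->C->R'->G->plug->E
Char 5 ('B'): step: R->2, L=2; B->plug->B->R->C->L->D->refl->C->L'->B->R'->F->plug->F
Char 6 ('B'): step: R->3, L=2; B->plug->B->R->E->L->A->refl->B->L'->A->R'->E->plug->G
Char 7 ('D'): step: R->4, L=2; D->plug->D->R->H->L->F->refl->H->L'->D->R'->A->plug->A
Char 8 ('E'): step: R->5, L=2; E->plug->G->R->H->L->F->refl->H->L'->D->R'->E->plug->G
Char 9 ('C'): step: R->6, L=2; C->plug->C->R->E->L->A->refl->B->L'->A->R'->H->plug->H
Char 10 ('C'): step: R->7, L=2; C->plug->C->R->B->L->C->refl->D->L'->C->R'->H->plug->H
Final: ciphertext=DFAEFGAGHH, RIGHT=7, LEFT=2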